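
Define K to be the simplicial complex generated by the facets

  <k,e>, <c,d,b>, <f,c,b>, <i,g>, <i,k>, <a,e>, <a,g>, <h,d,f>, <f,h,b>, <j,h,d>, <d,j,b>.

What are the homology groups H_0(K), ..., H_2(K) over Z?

H_0 = Z^2,  H_1 = Z^2,  H_2 = 0.

Order the vertices as a < b < c < d < e < f < g < h < i < j < k. Listing each simplex with vertices in this order, K has dimension 2 with simplices:

  0-simplices (11): a, b, c, d, e, f, g, h, i, j, k
  1-simplices (17): ae, ag, bc, bd, bf, bh, bj, cd, cf, df, dh, dj, ek, fh, gi, hj, ik
  2-simplices (6): bcd, bcf, bdj, bfh, dfh, dhj

giving chain groups C_0 ≅ Z^11, C_1 ≅ Z^17, C_2 ≅ Z^6.

The boundary map ∂_1: C_1 → C_0 sends each edge [p,q] (with p < q) to q − p. For instance
  ∂cf = f − c.
This gives a 11×17 integer matrix of rank 9; reducing to Smith normal form yields diagonal entries (1,1,1,1,1,1,1,1,1).

The boundary map ∂_2: C_2 → C_1 acts by ∂[p,q,r] = [q,r] − [p,r] + [p,q]. For instance
  ∂dhj = hj − dj + dh,
  ∂bdj = dj − bj + bd.
The 17×6 boundary matrix has rank 6 and Smith normal form diag(1,1,1,1,1,1).

Reading off H_k = ker ∂_k / im ∂_{k+1}:

  H_0: rank C_0 − rank ∂_1 = 11 − 9 = 2, and the invariant factors of ∂_1 are all 1, so H_0 = Z^2.
  H_1: rank ker ∂_1 − rank ∂_2 = (17 − 9) − 6 = 2, and the invariant factors of ∂_2 are all 1, so H_1 = Z^2.
  H_2: rank ker ∂_2 − rank ∂_3 = (6 − 6) − 0 = 0, and there is no ∂_3, so H_2 = 0.

As a check, the Euler characteristic is 11 − 17 + 6 = 0, which agrees with 2 − 2 + 0 = 0.
(K is a triangulation of the disjoint union of the circle S^1 and the cylinder S^1 x I.)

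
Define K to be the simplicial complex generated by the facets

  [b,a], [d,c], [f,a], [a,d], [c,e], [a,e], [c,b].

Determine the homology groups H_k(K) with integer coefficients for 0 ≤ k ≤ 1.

K has 6 vertices, 7 edges.
rank ∂_0 = 0, rank ∂_1 = 5 ⇒ b_0 = 6 − 0 − 5 = 1; all invariant factors of ∂_1 are 1 so no torsion. So H_0 ≅ Z.
rank ∂_1 = 5, rank ∂_2 = 0 ⇒ b_1 = 7 − 5 − 0 = 2. So H_1 ≅ Z^2.

H_0 ≅ Z,  H_1 ≅ Z^2.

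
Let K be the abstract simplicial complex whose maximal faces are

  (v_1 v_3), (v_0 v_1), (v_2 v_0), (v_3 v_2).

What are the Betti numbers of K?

K has 4 vertices, 4 edges.
rank ∂_0 = 0, rank ∂_1 = 3 ⇒ b_0 = 4 − 0 − 3 = 1; all invariant factors of ∂_1 are 1 so no torsion. So H_0 ≅ Z.
rank ∂_1 = 3, rank ∂_2 = 0 ⇒ b_1 = 4 − 3 − 0 = 1. So H_1 ≅ Z.

b_0 = 1, b_1 = 1.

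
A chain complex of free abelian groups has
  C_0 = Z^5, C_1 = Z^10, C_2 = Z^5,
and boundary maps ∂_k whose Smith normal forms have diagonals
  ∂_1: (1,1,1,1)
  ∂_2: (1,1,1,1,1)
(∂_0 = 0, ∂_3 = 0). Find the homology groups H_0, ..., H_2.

H_0: b_0 = 5 − 0 − 4 = 1; torsion from ∂_1 factors > 1: none. So H_0 ≅ Z.
H_1: b_1 = 10 − 4 − 5 = 1; torsion from ∂_2 factors > 1: none. So H_1 ≅ Z.
H_2: b_2 = 5 − 5 − 0 = 0; torsion from ∂_3 factors > 1: none. So H_2 ≅ 0.

H_0 ≅ Z,  H_1 ≅ Z,  H_2 = 0.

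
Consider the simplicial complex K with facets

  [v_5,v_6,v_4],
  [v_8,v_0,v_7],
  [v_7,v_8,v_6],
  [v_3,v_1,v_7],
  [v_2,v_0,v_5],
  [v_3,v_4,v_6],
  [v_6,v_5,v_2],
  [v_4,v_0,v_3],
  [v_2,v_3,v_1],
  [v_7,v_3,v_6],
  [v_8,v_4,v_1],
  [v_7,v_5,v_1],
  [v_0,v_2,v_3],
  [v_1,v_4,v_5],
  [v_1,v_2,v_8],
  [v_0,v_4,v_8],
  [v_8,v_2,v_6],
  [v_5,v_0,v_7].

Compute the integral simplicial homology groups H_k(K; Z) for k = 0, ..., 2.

We work with the vertex ordering v_0 < v_1 < v_2 < v_3 < v_4 < v_5 < v_6 < v_7 < v_8. The simplices of K, each written with vertices in increasing order, are:

  0-simplices (9): [v_0], [v_1], [v_2], [v_3], [v_4], [v_5], [v_6], [v_7], [v_8]
  1-simplices (27): (27 of them)
  2-simplices (18): (18 of them)

so the chain groups are C_0 ≅ Z^9, C_1 ≅ Z^27, C_2 ≅ Z^18.

∂_1: C_1 → C_0 is given by ∂[p,q] = [q] − [p]. For instance
  ∂[v_5,v_7] = [v_7] − [v_5].
As a 9×27 matrix over Z this has rank 8, with invariant factors (1,1,1,1,1,1,1,1).

Boundary ∂_2: C_2 → C_1 acts by ∂[p,q,r] = [q,r] − [p,r] + [p,q]. For instance
  ∂[v_3,v_6,v_7] = [v_6,v_7] − [v_3,v_7] + [v_3,v_6],
  ∂[v_1,v_3,v_7] = [v_3,v_7] − [v_1,v_7] + [v_1,v_3].
The 27×18 boundary matrix has rank 17 and Smith normal form diag(1,1,1,1,1,1,1,1,1,1,1,1,1,1,1,1,1).

Computing H_k = (kernel of ∂_k) / (image of ∂_{k+1}):

  H_0: rank C_0 − rank ∂_1 = 9 − 8 = 1, and the invariant factors of ∂_1 are all 1, so H_0 ≅ Z.
  H_1: rank ker ∂_1 − rank ∂_2 = (27 − 8) − 17 = 2, and the invariant factors of ∂_2 are all 1, so H_1 ≅ Z^2.
  H_2: rank ker ∂_2 − rank ∂_3 = (18 − 17) − 0 = 1, and there is no ∂_3, so H_2 ≅ Z.

As a check, the Euler characteristic is 9 − 27 + 18 = 0, which agrees with 1 − 2 + 1 = 0.

H_0 ≅ Z,  H_1 ≅ Z^2,  H_2 ≅ Z.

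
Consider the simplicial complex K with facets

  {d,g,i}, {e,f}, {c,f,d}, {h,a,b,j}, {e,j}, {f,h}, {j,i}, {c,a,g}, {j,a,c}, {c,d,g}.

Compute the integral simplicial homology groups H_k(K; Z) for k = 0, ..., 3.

H_0 ≅ Z,  H_1 ≅ Z^3,  H_2 = 0,  H_3 = 0.

We work with the vertex ordering a < b < c < d < e < f < g < h < i < j. The simplices of K, each written with vertices in increasing order, are:

  0-simplices (10): a, b, c, d, e, f, g, h, i, j
  1-simplices (20): ab, ac, ag, ah, aj, bh, bj, cd, cf, cg, cj, df, dg, di, ef, ej, fh, gi, hj, ij
  2-simplices (9): abh, abj, acg, acj, ahj, bhj, cdf, cdg, dgi
  3-simplices (1): abhj

giving chain groups C_0 ≅ Z^10, C_1 ≅ Z^20, C_2 ≅ Z^9, C_3 ≅ Z^1.

Boundary ∂_1: C_1 → C_0 is given by ∂[p,q] = [q] − [p].
This gives a 10×20 integer matrix of rank 9; reducing to Smith normal form yields diagonal entries (1,1,1,1,1,1,1,1,1).

∂_2: C_2 → C_1 acts by ∂[p,q,r] = [q,r] − [p,r] + [p,q]. For instance
  ∂abh = bh − ah + ab,
  ∂abj = bj − aj + ab.
As a 20×9 matrix over Z this has rank 8, with invariant factors (1,1,1,1,1,1,1,1).

The boundary map ∂_3: C_3 → C_2 sends each 3-simplex σ to the alternating sum Σ_i (−1)^i (σ with its i-th vertex removed). For instance
  ∂abhj = bhj − ahj + abj − abh.
This gives a 9×1 integer matrix of rank 1; reducing to Smith normal form yields diagonal entries (1).

From H_k ≅ ker(∂_k) / im(∂_{k+1}) we obtain:

  H_0: rank C_0 − rank ∂_1 = 10 − 9 = 1, and the invariant factors of ∂_1 are all 1, so H_0 = Z.
  H_1: rank ker ∂_1 − rank ∂_2 = (20 − 9) − 8 = 3, and the invariant factors of ∂_2 are all 1, so H_1 = Z^3.
  H_2: rank ker ∂_2 − rank ∂_3 = (9 − 8) − 1 = 0, and the invariant factors of ∂_3 are all 1, so H_2 = 0.
  H_3: rank ker ∂_3 − rank ∂_4 = (1 − 1) − 0 = 0, and there is no ∂_4, so H_3 = 0.

As a check, the Euler characteristic is 10 − 20 + 9 − 1 = -2, which agrees with 1 − 3 + 0 − 0 = -2.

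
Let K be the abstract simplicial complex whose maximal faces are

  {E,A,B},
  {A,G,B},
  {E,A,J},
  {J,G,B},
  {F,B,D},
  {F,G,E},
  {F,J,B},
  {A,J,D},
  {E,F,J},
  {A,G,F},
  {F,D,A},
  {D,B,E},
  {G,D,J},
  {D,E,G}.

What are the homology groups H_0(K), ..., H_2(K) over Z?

Fix the vertex order A < B < D < E < F < G < J and write every simplex with vertices in increasing order. Then dim K = 2 and the simplices of K are:

  0-simplices (7): A, B, D, E, F, G, J
  1-simplices (21): AB, AD, AE, AF, AG, AJ, BD, BE, BF, BG, BJ, DE, DF, DG, DJ, EF, EG, EJ, FG, FJ, GJ
  2-simplices (14): ABE, ABG, ADF, ADJ, AEJ, AFG, BDE, BDF, BFJ, BGJ, DEG, DGJ, EFG, EFJ

giving chain groups C_0 ≅ Z^7, C_1 ≅ Z^21, C_2 ≅ Z^14.

∂_1: C_1 → C_0 is given by ∂[p,q] = [q] − [p].
As a 7×21 matrix over Z this has rank 6, with invariant factors (1,1,1,1,1,1).

Boundary ∂_2: C_2 → C_1 sends each 2-simplex [p,q,r] to [q,r] − [p,r] + [p,q]. For instance
  ∂BGJ = GJ − BJ + BG,
  ∂ADF = DF − AF + AD.
As a 21×14 matrix over Z this has rank 13, with invariant factors (1,1,1,1,1,1,1,1,1,1,1,1,1).

Now H_k = ker ∂_k / im ∂_{k+1}, so:

  H_0: rank C_0 − rank ∂_1 = 7 − 6 = 1, and the invariant factors of ∂_1 are all 1, so H_0 ≅ Z.
  H_1: rank ker ∂_1 − rank ∂_2 = (21 − 6) − 13 = 2, and the invariant factors of ∂_2 are all 1, so H_1 ≅ Z^2.
  H_2: rank ker ∂_2 − rank ∂_3 = (14 − 13) − 0 = 1, and there is no ∂_3, so H_2 ≅ Z.

As a check, the Euler characteristic is 7 − 21 + 14 = 0, which agrees with 1 − 2 + 1 = 0.

H_0 ≅ Z,  H_1 ≅ Z^2,  H_2 ≅ Z.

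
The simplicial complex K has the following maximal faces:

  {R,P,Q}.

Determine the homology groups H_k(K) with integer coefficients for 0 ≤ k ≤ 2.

H_0 = Z,  H_1 = 0,  H_2 = 0.

Fix the vertex order P < Q < R and write every simplex with vertices in increasing order. Then dim K = 2 and the simplices of K are:

  0-simplices (3): P, Q, R
  1-simplices (3): PQ, PR, QR
  2-simplices (1): PQR

giving chain groups C_0 ≅ Z^3, C_1 ≅ Z^3, C_2 ≅ Z^1.

The boundary map ∂_1: C_1 → C_0 sends each edge [p,q] (with p < q) to q − p. For instance
  ∂QR = R − Q.
As a 3×3 matrix over Z this has rank 2, with invariant factors (1,1).

The boundary map ∂_2: C_2 → C_1 acts by ∂[p,q,r] = [q,r] − [p,r] + [p,q]. For instance
  ∂PQR = QR − PR + PQ.
As a 3×1 matrix over Z this has rank 1, with invariant factors (1).

Reading off H_k = ker ∂_k / im ∂_{k+1}:

  H_0: rank C_0 − rank ∂_1 = 3 − 2 = 1, and the invariant factors of ∂_1 are all 1, so H_0 = Z.
  H_1: rank ker ∂_1 − rank ∂_2 = (3 − 2) − 1 = 0, and the invariant factors of ∂_2 are all 1, so H_1 = 0.
  H_2: rank ker ∂_2 − rank ∂_3 = (1 − 1) − 0 = 0, and there is no ∂_3, so H_2 = 0.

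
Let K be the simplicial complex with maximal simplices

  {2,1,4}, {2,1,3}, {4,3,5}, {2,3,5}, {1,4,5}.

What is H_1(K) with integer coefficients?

Order the vertices as 1 < 2 < 3 < 4 < 5. Listing each simplex with vertices in this order, K has dimension 2 with simplices:

  0-simplices (5): [1], [2], [3], [4], [5]
  1-simplices (10): [1,2], [1,3], [1,4], [1,5], [2,3], [2,4], [2,5], [3,4], [3,5], [4,5]
  2-simplices (5): [1,2,3], [1,2,4], [1,4,5], [2,3,5], [3,4,5]

giving chain groups C_0 ≅ Z^5, C_1 ≅ Z^10, C_2 ≅ Z^5.

The boundary map ∂_1: C_1 → C_0 sends each edge [p,q] (with p < q) to q − p. For instance
  ∂[2,4] = [4] − [2].
As a 5×10 matrix over Z this has rank 4, with invariant factors (1,1,1,1).

Boundary ∂_2: C_2 → C_1 acts by ∂[p,q,r] = [q,r] − [p,r] + [p,q]. For instance
  ∂[1,2,3] = [2,3] − [1,3] + [1,2],
  ∂[1,4,5] = [4,5] − [1,5] + [1,4].
As a 10×5 matrix over Z this has rank 5, with invariant factors (1,1,1,1,1).

From H_k ≅ ker(∂_k) / im(∂_{k+1}) we obtain:

  H_1: rank ker ∂_1 − rank ∂_2 = (10 − 4) − 5 = 1, and the invariant factors of ∂_2 are all 1, so H_1 ≅ Z.

H_1 = Z.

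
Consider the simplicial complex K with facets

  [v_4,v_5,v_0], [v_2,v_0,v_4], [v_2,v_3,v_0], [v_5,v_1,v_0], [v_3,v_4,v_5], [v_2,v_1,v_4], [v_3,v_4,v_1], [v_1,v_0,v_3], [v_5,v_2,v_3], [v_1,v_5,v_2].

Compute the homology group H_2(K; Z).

H_2 ≅ 0.

We work with the vertex ordering v_0 < v_1 < v_2 < v_3 < v_4 < v_5. The simplices of K, each written with vertices in increasing order, are:

  0-simplices (6): [v_0], [v_1], [v_2], [v_3], [v_4], [v_5]
  1-simplices (15): (15 of them)
  2-simplices (10): [v_0,v_1,v_3], [v_0,v_1,v_5], [v_0,v_2,v_3], [v_0,v_2,v_4], [v_0,v_4,v_5], [v_1,v_2,v_4], [v_1,v_2,v_5], [v_1,v_3,v_4], [v_2,v_3,v_5], [v_3,v_4,v_5]

giving chain groups C_0 ≅ Z^6, C_1 ≅ Z^15, C_2 ≅ Z^10.

The boundary map ∂_1: C_1 → C_0 sends each edge [p,q] (with p < q) to q − p. For instance
  ∂[v_1,v_4] = [v_4] − [v_1].
This gives a 6×15 integer matrix of rank 5; reducing to Smith normal form yields diagonal entries (1,1,1,1,1).

∂_2: C_2 → C_1 acts by ∂[p,q,r] = [q,r] − [p,r] + [p,q]. For instance
  ∂[v_3,v_4,v_5] = [v_4,v_5] − [v_3,v_5] + [v_3,v_4],
  ∂[v_0,v_2,v_3] = [v_2,v_3] − [v_0,v_3] + [v_0,v_2].
The 15×10 boundary matrix has rank 10 and Smith normal form diag(1,1,1,1,1,1,1,1,1,2).

From H_k ≅ ker(∂_k) / im(∂_{k+1}) we obtain:

  H_2: rank ker ∂_2 − rank ∂_3 = (10 − 10) − 0 = 0, and there is no ∂_3, so H_2 = 0.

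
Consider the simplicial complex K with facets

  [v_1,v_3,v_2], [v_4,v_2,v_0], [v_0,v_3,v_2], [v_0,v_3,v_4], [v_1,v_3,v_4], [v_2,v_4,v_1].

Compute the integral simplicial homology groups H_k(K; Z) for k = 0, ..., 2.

Fix the vertex order v_0 < v_1 < v_2 < v_3 < v_4 and write every simplex with vertices in increasing order. Then dim K = 2 and the simplices of K are:

  0-simplices (5): [v_0], [v_1], [v_2], [v_3], [v_4]
  1-simplices (9): [v_0,v_2], [v_0,v_3], [v_0,v_4], [v_1,v_2], [v_1,v_3], [v_1,v_4], [v_2,v_3], [v_2,v_4], [v_3,v_4]
  2-simplices (6): [v_0,v_2,v_3], [v_0,v_2,v_4], [v_0,v_3,v_4], [v_1,v_2,v_3], [v_1,v_2,v_4], [v_1,v_3,v_4]

giving chain groups C_0 ≅ Z^5, C_1 ≅ Z^9, C_2 ≅ Z^6.

∂_1: C_1 → C_0 maps an edge to its endpoints' difference, ∂[p,q] = q − p. For instance
  ∂[v_0,v_4] = [v_4] − [v_0].
As a 5×9 matrix over Z this has rank 4, with invariant factors (1,1,1,1).

Boundary ∂_2: C_2 → C_1 maps a triangle to the signed sum of its edges. For instance
  ∂[v_1,v_3,v_4] = [v_3,v_4] − [v_1,v_4] + [v_1,v_3],
  ∂[v_0,v_2,v_3] = [v_2,v_3] − [v_0,v_3] + [v_0,v_2].
As a 9×6 matrix over Z this has rank 5, with invariant factors (1,1,1,1,1).

Reading off H_k = ker ∂_k / im ∂_{k+1}:

  H_0: rank C_0 − rank ∂_1 = 5 − 4 = 1, and the invariant factors of ∂_1 are all 1, so H_0 ≅ Z.
  H_1: rank ker ∂_1 − rank ∂_2 = (9 − 4) − 5 = 0, and the invariant factors of ∂_2 are all 1, so H_1 ≅ 0.
  H_2: rank ker ∂_2 − rank ∂_3 = (6 − 5) − 0 = 1, and there is no ∂_3, so H_2 ≅ Z.

H_0 ≅ Z,  H_1 = 0,  H_2 ≅ Z.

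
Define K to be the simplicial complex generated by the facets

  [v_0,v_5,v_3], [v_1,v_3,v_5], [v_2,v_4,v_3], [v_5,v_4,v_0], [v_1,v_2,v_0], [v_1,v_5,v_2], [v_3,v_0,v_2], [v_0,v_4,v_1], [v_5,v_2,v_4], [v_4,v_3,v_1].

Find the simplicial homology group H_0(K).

We work with the vertex ordering v_0 < v_1 < v_2 < v_3 < v_4 < v_5. The simplices of K, each written with vertices in increasing order, are:

  0-simplices (6): [v_0], [v_1], [v_2], [v_3], [v_4], [v_5]
  1-simplices (15): (15 of them)
  2-simplices (10): [v_0,v_1,v_2], [v_0,v_1,v_4], [v_0,v_2,v_3], [v_0,v_3,v_5], [v_0,v_4,v_5], [v_1,v_2,v_5], [v_1,v_3,v_4], [v_1,v_3,v_5], [v_2,v_3,v_4], [v_2,v_4,v_5]

Hence C_0 ≅ Z^6, C_1 ≅ Z^15, C_2 ≅ Z^10.

Boundary ∂_1: C_1 → C_0 is given by ∂[p,q] = [q] − [p].
The resulting 6×15 matrix has rank 5, and its Smith normal form has invariant factors (1,1,1,1,1).

Boundary ∂_2: C_2 → C_1 sends each 2-simplex [p,q,r] to [q,r] − [p,r] + [p,q]. For instance
  ∂[v_0,v_1,v_4] = [v_1,v_4] − [v_0,v_4] + [v_0,v_1],
  ∂[v_2,v_3,v_4] = [v_3,v_4] − [v_2,v_4] + [v_2,v_3].
As a 15×10 matrix over Z this has rank 10, with invariant factors (1,1,1,1,1,1,1,1,1,2).

From H_k ≅ ker(∂_k) / im(∂_{k+1}) we obtain:

  H_0: rank C_0 − rank ∂_1 = 6 − 5 = 1, and the invariant factors of ∂_1 are all 1, so H_0 = Z.

(K is a triangulation of the real projective plane RP^2.)

H_0 = Z.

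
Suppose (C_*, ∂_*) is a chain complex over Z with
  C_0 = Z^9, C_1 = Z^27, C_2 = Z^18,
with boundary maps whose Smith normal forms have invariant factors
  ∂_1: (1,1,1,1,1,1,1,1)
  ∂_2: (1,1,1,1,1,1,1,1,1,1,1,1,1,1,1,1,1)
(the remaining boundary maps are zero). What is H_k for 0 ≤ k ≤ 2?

H_0: b_0 = 9 − 0 − 8 = 1; torsion from ∂_1 factors > 1: none. So H_0 ≅ Z.
H_1: b_1 = 27 − 8 − 17 = 2; torsion from ∂_2 factors > 1: none. So H_1 ≅ Z^2.
H_2: b_2 = 18 − 17 − 0 = 1; torsion from ∂_3 factors > 1: none. So H_2 ≅ Z.

H_0 ≅ Z,  H_1 ≅ Z^2,  H_2 ≅ Z.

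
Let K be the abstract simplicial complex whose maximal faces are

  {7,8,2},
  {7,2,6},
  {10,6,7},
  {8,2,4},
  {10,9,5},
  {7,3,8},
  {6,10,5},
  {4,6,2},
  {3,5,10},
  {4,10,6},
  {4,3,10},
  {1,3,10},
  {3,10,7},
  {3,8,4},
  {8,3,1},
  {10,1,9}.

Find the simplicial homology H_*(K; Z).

H_0 = Z,  H_1 = 0,  H_2 = Z.

We work with the vertex ordering 1 < 2 < 3 < 4 < 5 < 6 < 7 < 8 < 9 < 10. The simplices of K, each written with vertices in increasing order, are:

  0-simplices (10): [1], [2], [3], [4], [5], [6], [7], [8], [9], [10]
  1-simplices (24): (24 of them)
  2-simplices (16): [1,3,8], [1,3,10], [1,9,10], [2,4,6], [2,4,8], [2,6,7], [2,7,8], [3,4,8], [3,4,10], [3,5,10], [3,7,8], [3,7,10], [4,6,10], [5,6,10], [5,9,10], [6,7,10]

giving chain groups C_0 ≅ Z^10, C_1 ≅ Z^24, C_2 ≅ Z^16.

Boundary ∂_1: C_1 → C_0 sends each edge [p,q] (with p < q) to q − p. For instance
  ∂[2,6] = [6] − [2].
This gives a 10×24 integer matrix of rank 9; reducing to Smith normal form yields diagonal entries (1,1,1,1,1,1,1,1,1).

∂_2: C_2 → C_1 sends each 2-simplex [p,q,r] to [q,r] − [p,r] + [p,q]. For instance
  ∂[5,9,10] = [9,10] − [5,10] + [5,9],
  ∂[3,5,10] = [5,10] − [3,10] + [3,5].
This gives a 24×16 integer matrix of rank 15; reducing to Smith normal form yields diagonal entries (1,1,1,1,1,1,1,1,1,1,1,1,1,1,1).

Now H_k = ker ∂_k / im ∂_{k+1}, so:

  H_0: rank C_0 − rank ∂_1 = 10 − 9 = 1, and the invariant factors of ∂_1 are all 1, so H_0 ≅ Z.
  H_1: rank ker ∂_1 − rank ∂_2 = (24 − 9) − 15 = 0, and the invariant factors of ∂_2 are all 1, so H_1 ≅ 0.
  H_2: rank ker ∂_2 − rank ∂_3 = (16 − 15) − 0 = 1, and there is no ∂_3, so H_2 ≅ Z.

As a check, the Euler characteristic is 10 − 24 + 16 = 2, which agrees with 1 − 0 + 1 = 2.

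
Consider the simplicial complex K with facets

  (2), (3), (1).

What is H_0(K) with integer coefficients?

H_0 = Z^3.

Order the vertices as 1 < 2 < 3. Listing each simplex with vertices in this order, K has dimension 0 with simplices:

  0-simplices (3): [1], [2], [3]

Hence C_0 ≅ Z^3.

Computing H_k = (kernel of ∂_k) / (image of ∂_{k+1}):

  H_0: rank C_0 − rank ∂_1 = 3 − 0 = 3, and there is no ∂_1, so H_0 ≅ Z^3.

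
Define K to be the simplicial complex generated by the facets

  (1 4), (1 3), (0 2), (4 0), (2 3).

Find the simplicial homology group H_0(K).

Order the vertices as 0 < 1 < 2 < 3 < 4. Listing each simplex with vertices in this order, K has dimension 1 with simplices:

  0-simplices (5): [0], [1], [2], [3], [4]
  1-simplices (5): [0,2], [0,4], [1,3], [1,4], [2,3]

Hence C_0 ≅ Z^5, C_1 ≅ Z^5.

∂_1: C_1 → C_0 sends each edge [p,q] (with p < q) to q − p.
As a 5×5 matrix over Z this has rank 4, with invariant factors (1,1,1,1).

From H_k ≅ ker(∂_k) / im(∂_{k+1}) we obtain:

  H_0: rank C_0 − rank ∂_1 = 5 − 4 = 1, and the invariant factors of ∂_1 are all 1, so H_0 = Z.

H_0 = Z.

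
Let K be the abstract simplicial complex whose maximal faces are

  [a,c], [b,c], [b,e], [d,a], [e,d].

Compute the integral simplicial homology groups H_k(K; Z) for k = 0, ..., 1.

H_0 = Z,  H_1 = Z.

Fix the vertex order a < b < c < d < e and write every simplex with vertices in increasing order. Then dim K = 1 and the simplices of K are:

  0-simplices (5): a, b, c, d, e
  1-simplices (5): ac, ad, bc, be, de

giving chain groups C_0 ≅ Z^5, C_1 ≅ Z^5.

The boundary map ∂_1: C_1 → C_0 is given by ∂[p,q] = [q] − [p].
As a 5×5 matrix over Z this has rank 4, with invariant factors (1,1,1,1).

Reading off H_k = ker ∂_k / im ∂_{k+1}:

  H_0: rank C_0 − rank ∂_1 = 5 − 4 = 1, and the invariant factors of ∂_1 are all 1, so H_0 = Z.
  H_1: rank ker ∂_1 − rank ∂_2 = (5 − 4) − 0 = 1, and there is no ∂_2, so H_1 = Z.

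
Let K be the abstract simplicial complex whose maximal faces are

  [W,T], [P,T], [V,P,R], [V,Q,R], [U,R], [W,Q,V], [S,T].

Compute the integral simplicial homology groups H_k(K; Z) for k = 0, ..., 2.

H_0 = Z,  H_1 = Z,  H_2 = 0.

Take the total order P < Q < R < S < T < U < V < W on the vertex set. Then K (dimension 2) consists of the simplices:

  0-simplices (8): P, Q, R, S, T, U, V, W
  1-simplices (11): PR, PT, PV, QR, QV, QW, RU, RV, ST, TW, VW
  2-simplices (3): PRV, QRV, QVW

so the chain groups are C_0 ≅ Z^8, C_1 ≅ Z^11, C_2 ≅ Z^3.

Boundary ∂_1: C_1 → C_0 maps an edge to its endpoints' difference, ∂[p,q] = q − p.
The 8×11 boundary matrix has rank 7 and Smith normal form diag(1,1,1,1,1,1,1).

Boundary ∂_2: C_2 → C_1 acts by ∂[p,q,r] = [q,r] − [p,r] + [p,q]. For instance
  ∂QRV = RV − QV + QR,
  ∂PRV = RV − PV + PR.
The resulting 11×3 matrix has rank 3, and its Smith normal form has invariant factors (1,1,1).

From H_k ≅ ker(∂_k) / im(∂_{k+1}) we obtain:

  H_0: rank C_0 − rank ∂_1 = 8 − 7 = 1, and the invariant factors of ∂_1 are all 1, so H_0 ≅ Z.
  H_1: rank ker ∂_1 − rank ∂_2 = (11 − 7) − 3 = 1, and the invariant factors of ∂_2 are all 1, so H_1 ≅ Z.
  H_2: rank ker ∂_2 − rank ∂_3 = (3 − 3) − 0 = 0, and there is no ∂_3, so H_2 ≅ 0.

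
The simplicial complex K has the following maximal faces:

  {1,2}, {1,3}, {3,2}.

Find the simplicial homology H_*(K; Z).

K has 3 vertices, 3 edges.
rank ∂_0 = 0, rank ∂_1 = 2 ⇒ b_0 = 3 − 0 − 2 = 1; all invariant factors of ∂_1 are 1 so no torsion. So H_0 ≅ Z.
rank ∂_1 = 2, rank ∂_2 = 0 ⇒ b_1 = 3 − 2 − 0 = 1. So H_1 ≅ Z.

H_0 ≅ Z,  H_1 ≅ Z.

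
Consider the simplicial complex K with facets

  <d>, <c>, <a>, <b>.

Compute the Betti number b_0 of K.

K has 4 vertices.
rank ∂_0 = 0, rank ∂_1 = 0 ⇒ b_0 = 4 − 0 − 0 = 4. So H_0 ≅ Z^4.

b_0 = 4.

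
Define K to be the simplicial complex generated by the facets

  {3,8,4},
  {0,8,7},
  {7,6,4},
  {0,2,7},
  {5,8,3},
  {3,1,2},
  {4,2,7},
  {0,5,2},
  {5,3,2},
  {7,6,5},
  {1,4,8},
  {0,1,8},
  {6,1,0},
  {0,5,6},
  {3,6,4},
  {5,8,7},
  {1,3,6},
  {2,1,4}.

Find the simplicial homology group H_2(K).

We work with the vertex ordering 0 < 1 < 2 < 3 < 4 < 5 < 6 < 7 < 8. The simplices of K, each written with vertices in increasing order, are:

  0-simplices (9): [0], [1], [2], [3], [4], [5], [6], [7], [8]
  1-simplices (27): (27 of them)
  2-simplices (18): [0,1,6], [0,1,8], [0,2,5], [0,2,7], [0,5,6], [0,7,8], [1,2,3], [1,2,4], [1,3,6], [1,4,8], [2,3,5], [2,4,7], [3,4,6], [3,4,8], [3,5,8], [4,6,7], [5,6,7], [5,7,8]

giving chain groups C_0 ≅ Z^9, C_1 ≅ Z^27, C_2 ≅ Z^18.

The boundary map ∂_1: C_1 → C_0 is given by ∂[p,q] = [q] − [p].
The resulting 9×27 matrix has rank 8, and its Smith normal form has invariant factors (1,1,1,1,1,1,1,1).

Boundary ∂_2: C_2 → C_1 maps a triangle to the signed sum of its edges. For instance
  ∂[5,6,7] = [6,7] − [5,7] + [5,6],
  ∂[3,4,6] = [4,6] − [3,6] + [3,4].
The 27×18 boundary matrix has rank 18 and Smith normal form diag(1,1,1,1,1,1,1,1,1,1,1,1,1,1,1,1,1,2).

Reading off H_k = ker ∂_k / im ∂_{k+1}:

  H_2: rank ker ∂_2 − rank ∂_3 = (18 − 18) − 0 = 0, and there is no ∂_3, so H_2 ≅ 0.

H_2 ≅ 0.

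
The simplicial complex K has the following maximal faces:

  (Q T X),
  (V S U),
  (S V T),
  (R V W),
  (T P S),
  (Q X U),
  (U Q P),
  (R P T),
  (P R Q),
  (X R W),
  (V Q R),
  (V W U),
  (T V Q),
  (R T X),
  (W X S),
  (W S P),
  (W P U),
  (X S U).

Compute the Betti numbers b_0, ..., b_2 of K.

Take the total order P < Q < R < S < T < U < V < W < X on the vertex set. Then K (dimension 2) consists of the simplices:

  0-simplices (9): P, Q, R, S, T, U, V, W, X
  1-simplices (27): PQ, PR, PS, PT, PU, PW, QR, QT, QU, QV, QX, RT, RV, RW, RX, ST, SU, SV, SW, SX, TV, TX, UV, UW, UX, VW, WX
  2-simplices (18): PQR, PQU, PRT, PST, PSW, PUW, QRV, QTV, QTX, QUX, RTX, RVW, RWX, STV, SUV, SUX, SWX, UVW

giving chain groups C_0 ≅ Z^9, C_1 ≅ Z^27, C_2 ≅ Z^18.

The boundary map ∂_1: C_1 → C_0 maps an edge to its endpoints' difference, ∂[p,q] = q − p. For instance
  ∂VW = W − V.
This gives a 9×27 integer matrix of rank 8; reducing to Smith normal form yields diagonal entries (1,1,1,1,1,1,1,1).

The boundary map ∂_2: C_2 → C_1 sends each 2-simplex [p,q,r] to [q,r] − [p,r] + [p,q]. For instance
  ∂QTX = TX − QX + QT,
  ∂PSW = SW − PW + PS.
The 27×18 boundary matrix has rank 18 and Smith normal form diag(1,1,1,1,1,1,1,1,1,1,1,1,1,1,1,1,1,2).

From H_k ≅ ker(∂_k) / im(∂_{k+1}) we obtain:

  H_0: rank C_0 − rank ∂_1 = 9 − 8 = 1, and the invariant factors of ∂_1 are all 1, so H_0 ≅ Z.
  H_1: rank ker ∂_1 − rank ∂_2 = (27 − 8) − 18 = 1, and ∂_2 has invariant factor 2 > 1, so H_1 ≅ Z ⊕ Z/2.
  H_2: rank ker ∂_2 − rank ∂_3 = (18 − 18) − 0 = 0, and there is no ∂_3, so H_2 ≅ 0.

Hence the Betti numbers are b_0 = 1, b_1 = 1, b_2 = 0.

b_0 = 1, b_1 = 1, b_2 = 0.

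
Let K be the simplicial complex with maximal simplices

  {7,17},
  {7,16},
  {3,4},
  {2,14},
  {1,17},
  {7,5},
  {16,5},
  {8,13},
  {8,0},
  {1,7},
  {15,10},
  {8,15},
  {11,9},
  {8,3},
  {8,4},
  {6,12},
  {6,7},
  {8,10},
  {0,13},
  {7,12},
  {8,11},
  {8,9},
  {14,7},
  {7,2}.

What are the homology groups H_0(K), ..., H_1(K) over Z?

Take the total order 0 < 1 < 2 < 3 < 4 < 5 < 6 < 7 < 8 < 9 < 10 < 11 < 12 < 13 < 14 < 15 < 16 < 17 on the vertex set. Then K (dimension 1) consists of the simplices:

  0-simplices (18): [0], [1], [2], [3], [4], [5], [6], [7], [8], [9], [10], [11], [12], [13], [14], [15], [16], [17]
  1-simplices (24): (24 of them)

giving chain groups C_0 ≅ Z^18, C_1 ≅ Z^24.

The boundary map ∂_1: C_1 → C_0 sends each edge [p,q] (with p < q) to q − p. For instance
  ∂[0,13] = [13] − [0].
This gives a 18×24 integer matrix of rank 16; reducing to Smith normal form yields diagonal entries (1,1,1,1,1,1,1,1,1,1,1,1,1,1,1,1).

Now H_k = ker ∂_k / im ∂_{k+1}, so:

  H_0: rank C_0 − rank ∂_1 = 18 − 16 = 2, and the invariant factors of ∂_1 are all 1, so H_0 = Z^2.
  H_1: rank ker ∂_1 − rank ∂_2 = (24 − 16) − 0 = 8, and there is no ∂_2, so H_1 = Z^8.

As a check, the Euler characteristic is 18 − 24 = -6, which agrees with 2 − 8 = -6.

H_0 = Z^2,  H_1 = Z^8.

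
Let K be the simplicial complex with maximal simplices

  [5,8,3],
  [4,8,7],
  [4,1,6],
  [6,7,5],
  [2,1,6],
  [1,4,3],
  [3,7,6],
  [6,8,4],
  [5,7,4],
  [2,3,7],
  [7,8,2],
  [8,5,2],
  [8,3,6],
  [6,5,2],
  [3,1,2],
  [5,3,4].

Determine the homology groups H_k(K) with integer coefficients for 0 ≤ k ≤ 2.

H_0 ≅ Z,  H_1 ≅ Z^2,  H_2 ≅ Z.

Take the total order 1 < 2 < 3 < 4 < 5 < 6 < 7 < 8 on the vertex set. Then K (dimension 2) consists of the simplices:

  0-simplices (8): [1], [2], [3], [4], [5], [6], [7], [8]
  1-simplices (24): (24 of them)
  2-simplices (16): [1,2,3], [1,2,6], [1,3,4], [1,4,6], [2,3,7], [2,5,6], [2,5,8], [2,7,8], [3,4,5], [3,5,8], [3,6,7], [3,6,8], [4,5,7], [4,6,8], [4,7,8], [5,6,7]

giving chain groups C_0 ≅ Z^8, C_1 ≅ Z^24, C_2 ≅ Z^16.

The boundary map ∂_1: C_1 → C_0 is given by ∂[p,q] = [q] − [p].
The resulting 8×24 matrix has rank 7, and its Smith normal form has invariant factors (1,1,1,1,1,1,1).

The boundary map ∂_2: C_2 → C_1 sends each 2-simplex [p,q,r] to [q,r] − [p,r] + [p,q]. For instance
  ∂[2,5,6] = [5,6] − [2,6] + [2,5],
  ∂[3,6,7] = [6,7] − [3,7] + [3,6].
The 24×16 boundary matrix has rank 15 and Smith normal form diag(1,1,1,1,1,1,1,1,1,1,1,1,1,1,1).

Computing H_k = (kernel of ∂_k) / (image of ∂_{k+1}):

  H_0: rank C_0 − rank ∂_1 = 8 − 7 = 1, and the invariant factors of ∂_1 are all 1, so H_0 ≅ Z.
  H_1: rank ker ∂_1 − rank ∂_2 = (24 − 7) − 15 = 2, and the invariant factors of ∂_2 are all 1, so H_1 ≅ Z^2.
  H_2: rank ker ∂_2 − rank ∂_3 = (16 − 15) − 0 = 1, and there is no ∂_3, so H_2 ≅ Z.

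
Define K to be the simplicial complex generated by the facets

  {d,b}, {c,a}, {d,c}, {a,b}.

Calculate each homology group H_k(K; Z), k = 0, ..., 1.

K has 4 vertices, 4 edges.
rank ∂_0 = 0, rank ∂_1 = 3 ⇒ b_0 = 4 − 0 − 3 = 1; all invariant factors of ∂_1 are 1 so no torsion. So H_0 = Z.
rank ∂_1 = 3, rank ∂_2 = 0 ⇒ b_1 = 4 − 3 − 0 = 1. So H_1 = Z.

H_0 = Z,  H_1 = Z.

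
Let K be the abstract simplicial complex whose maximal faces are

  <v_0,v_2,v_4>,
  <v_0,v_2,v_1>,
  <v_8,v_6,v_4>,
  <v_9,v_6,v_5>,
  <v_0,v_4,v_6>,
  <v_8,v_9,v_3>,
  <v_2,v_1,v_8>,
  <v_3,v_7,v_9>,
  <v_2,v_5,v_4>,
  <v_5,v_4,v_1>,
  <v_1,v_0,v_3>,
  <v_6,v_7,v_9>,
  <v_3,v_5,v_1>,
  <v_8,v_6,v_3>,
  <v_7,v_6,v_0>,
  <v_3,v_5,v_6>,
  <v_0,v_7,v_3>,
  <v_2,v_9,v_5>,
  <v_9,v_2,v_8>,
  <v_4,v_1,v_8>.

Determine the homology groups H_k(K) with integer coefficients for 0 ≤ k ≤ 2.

H_0 = Z,  H_1 = Z ⊕ Z_2,  H_2 = 0.

Take the total order v_0 < v_1 < v_2 < v_3 < v_4 < v_5 < v_6 < v_7 < v_8 < v_9 on the vertex set. Then K (dimension 2) consists of the simplices:

  0-simplices (10): [v_0], [v_1], [v_2], [v_3], [v_4], [v_5], [v_6], [v_7], [v_8], [v_9]
  1-simplices (30): (30 of them)
  2-simplices (20): (20 of them)

Hence C_0 ≅ Z^10, C_1 ≅ Z^30, C_2 ≅ Z^20.

∂_1: C_1 → C_0 maps an edge to its endpoints' difference, ∂[p,q] = q − p. For instance
  ∂[v_4,v_6] = [v_6] − [v_4].
The 10×30 boundary matrix has rank 9 and Smith normal form diag(1,1,1,1,1,1,1,1,1).

∂_2: C_2 → C_1 sends each 2-simplex [p,q,r] to [q,r] − [p,r] + [p,q]. For instance
  ∂[v_2,v_5,v_9] = [v_5,v_9] − [v_2,v_9] + [v_2,v_5],
  ∂[v_4,v_6,v_8] = [v_6,v_8] − [v_4,v_8] + [v_4,v_6].
As a 30×20 matrix over Z this has rank 20, with invariant factors (1,1,1,1,1,1,1,1,1,1,1,1,1,1,1,1,1,1,1,2).

From H_k ≅ ker(∂_k) / im(∂_{k+1}) we obtain:

  H_0: rank C_0 − rank ∂_1 = 10 − 9 = 1, and the invariant factors of ∂_1 are all 1, so H_0 ≅ Z.
  H_1: rank ker ∂_1 − rank ∂_2 = (30 − 9) − 20 = 1, and ∂_2 has invariant factor 2 > 1, so H_1 ≅ Z ⊕ Z_2.
  H_2: rank ker ∂_2 − rank ∂_3 = (20 − 20) − 0 = 0, and there is no ∂_3, so H_2 ≅ 0.

As a check, the Euler characteristic is 10 − 30 + 20 = 0, which agrees with 1 − 1 + 0 = 0.
(K is a triangulation of the Klein bottle.)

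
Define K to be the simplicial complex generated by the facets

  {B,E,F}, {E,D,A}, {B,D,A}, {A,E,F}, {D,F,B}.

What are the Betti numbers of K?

b_0 = 1, b_1 = 1, b_2 = 0.

Fix the vertex order A < B < D < E < F and write every simplex with vertices in increasing order. Then dim K = 2 and the simplices of K are:

  0-simplices (5): A, B, D, E, F
  1-simplices (10): AB, AD, AE, AF, BD, BE, BF, DE, DF, EF
  2-simplices (5): ABD, ADE, AEF, BDF, BEF

so the chain groups are C_0 ≅ Z^5, C_1 ≅ Z^10, C_2 ≅ Z^5.

∂_1: C_1 → C_0 sends each edge [p,q] (with p < q) to q − p. For instance
  ∂AB = B − A.
This gives a 5×10 integer matrix of rank 4; reducing to Smith normal form yields diagonal entries (1,1,1,1).

∂_2: C_2 → C_1 maps a triangle to the signed sum of its edges. For instance
  ∂BDF = DF − BF + BD,
  ∂ABD = BD − AD + AB.
As a 10×5 matrix over Z this has rank 5, with invariant factors (1,1,1,1,1).

Computing H_k = (kernel of ∂_k) / (image of ∂_{k+1}):

  H_0: rank C_0 − rank ∂_1 = 5 − 4 = 1, and the invariant factors of ∂_1 are all 1, so H_0 = Z.
  H_1: rank ker ∂_1 − rank ∂_2 = (10 − 4) − 5 = 1, and the invariant factors of ∂_2 are all 1, so H_1 = Z.
  H_2: rank ker ∂_2 − rank ∂_3 = (5 − 5) − 0 = 0, and there is no ∂_3, so H_2 = 0.

As a check, the Euler characteristic is 5 − 10 + 5 = 0, which agrees with 1 − 1 + 0 = 0.
(K is a triangulation of the Möbius band.)

Hence the Betti numbers are b_0 = 1, b_1 = 1, b_2 = 0.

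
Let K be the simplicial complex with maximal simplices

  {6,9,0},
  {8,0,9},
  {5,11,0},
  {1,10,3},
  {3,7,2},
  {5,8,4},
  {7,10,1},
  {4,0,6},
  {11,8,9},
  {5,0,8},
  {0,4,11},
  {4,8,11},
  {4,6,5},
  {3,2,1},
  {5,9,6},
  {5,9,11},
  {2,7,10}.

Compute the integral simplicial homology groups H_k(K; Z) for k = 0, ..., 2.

H_0 = Z^2,  H_1 = Z ⊕ Z/2,  H_2 = 0.

Order the vertices as 0 < 1 < 2 < 3 < 4 < 5 < 6 < 7 < 8 < 9 < 10 < 11. Listing each simplex with vertices in this order, K has dimension 2 with simplices:

  0-simplices (12): [0], [1], [2], [3], [4], [5], [6], [7], [8], [9], [10], [11]
  1-simplices (28): (28 of them)
  2-simplices (17): [0,4,6], [0,4,11], [0,5,8], [0,5,11], [0,6,9], [0,8,9], [1,2,3], [1,3,10], [1,7,10], [2,3,7], [2,7,10], [4,5,6], [4,5,8], [4,8,11], [5,6,9], [5,9,11], [8,9,11]

so the chain groups are C_0 ≅ Z^12, C_1 ≅ Z^28, C_2 ≅ Z^17.

∂_1: C_1 → C_0 is given by ∂[p,q] = [q] − [p]. For instance
  ∂[5,8] = [8] − [5].
The 12×28 boundary matrix has rank 10 and Smith normal form diag(1,1,1,1,1,1,1,1,1,1).

∂_2: C_2 → C_1 acts by ∂[p,q,r] = [q,r] − [p,r] + [p,q]. For instance
  ∂[4,5,6] = [5,6] − [4,6] + [4,5],
  ∂[1,3,10] = [3,10] − [1,10] + [1,3].
As a 28×17 matrix over Z this has rank 17, with invariant factors (1,1,1,1,1,1,1,1,1,1,1,1,1,1,1,1,2).

Computing H_k = (kernel of ∂_k) / (image of ∂_{k+1}):

  H_0: rank C_0 − rank ∂_1 = 12 − 10 = 2, and the invariant factors of ∂_1 are all 1, so H_0 ≅ Z^2.
  H_1: rank ker ∂_1 − rank ∂_2 = (28 − 10) − 17 = 1, and ∂_2 has invariant factor 2 > 1, so H_1 ≅ Z ⊕ Z/2.
  H_2: rank ker ∂_2 − rank ∂_3 = (17 − 17) − 0 = 0, and there is no ∂_3, so H_2 ≅ 0.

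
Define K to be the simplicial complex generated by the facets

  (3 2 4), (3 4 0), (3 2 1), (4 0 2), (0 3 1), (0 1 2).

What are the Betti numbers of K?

b_0 = 1, b_1 = 0, b_2 = 1.

K has 5 vertices, 9 edges, 6 triangles.
rank ∂_0 = 0, rank ∂_1 = 4 ⇒ b_0 = 5 − 0 − 4 = 1; all invariant factors of ∂_1 are 1 so no torsion. So H_0 ≅ Z.
rank ∂_1 = 4, rank ∂_2 = 5 ⇒ b_1 = 9 − 4 − 5 = 0; all invariant factors of ∂_2 are 1 so no torsion. So H_1 ≅ 0.
rank ∂_2 = 5, rank ∂_3 = 0 ⇒ b_2 = 6 − 5 − 0 = 1. So H_2 ≅ Z.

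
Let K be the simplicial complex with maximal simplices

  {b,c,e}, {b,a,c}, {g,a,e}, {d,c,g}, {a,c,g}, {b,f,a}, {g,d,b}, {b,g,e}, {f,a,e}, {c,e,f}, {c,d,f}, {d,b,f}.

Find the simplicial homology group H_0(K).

We work with the vertex ordering a < b < c < d < e < f < g. The simplices of K, each written with vertices in increasing order, are:

  0-simplices (7): a, b, c, d, e, f, g
  1-simplices (18): ab, ac, ae, af, ag, bc, bd, be, bf, bg, cd, ce, cf, cg, df, dg, ef, eg
  2-simplices (12): abc, abf, acg, aef, aeg, bce, bdf, bdg, beg, cdf, cdg, cef

Hence C_0 ≅ Z^7, C_1 ≅ Z^18, C_2 ≅ Z^12.

Boundary ∂_1: C_1 → C_0 sends each edge [p,q] (with p < q) to q − p. For instance
  ∂bc = c − b.
This gives a 7×18 integer matrix of rank 6; reducing to Smith normal form yields diagonal entries (1,1,1,1,1,1).

The boundary map ∂_2: C_2 → C_1 acts by ∂[p,q,r] = [q,r] − [p,r] + [p,q]. For instance
  ∂cdg = dg − cg + cd,
  ∂acg = cg − ag + ac.
As a 18×12 matrix over Z this has rank 12, with invariant factors (1,1,1,1,1,1,1,1,1,1,1,2).

From H_k ≅ ker(∂_k) / im(∂_{k+1}) we obtain:

  H_0: rank C_0 − rank ∂_1 = 7 − 6 = 1, and the invariant factors of ∂_1 are all 1, so H_0 ≅ Z.

H_0 ≅ Z.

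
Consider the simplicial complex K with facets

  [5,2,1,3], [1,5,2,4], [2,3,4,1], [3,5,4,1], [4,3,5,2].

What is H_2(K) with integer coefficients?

H_2 ≅ 0.

Take the total order 1 < 2 < 3 < 4 < 5 on the vertex set. Then K (dimension 3) consists of the simplices:

  0-simplices (5): [1], [2], [3], [4], [5]
  1-simplices (10): [1,2], [1,3], [1,4], [1,5], [2,3], [2,4], [2,5], [3,4], [3,5], [4,5]
  2-simplices (10): [1,2,3], [1,2,4], [1,2,5], [1,3,4], [1,3,5], [1,4,5], [2,3,4], [2,3,5], [2,4,5], [3,4,5]
  3-simplices (5): [1,2,3,4], [1,2,3,5], [1,2,4,5], [1,3,4,5], [2,3,4,5]

Hence C_0 ≅ Z^5, C_1 ≅ Z^10, C_2 ≅ Z^10, C_3 ≅ Z^5.

The boundary map ∂_1: C_1 → C_0 is given by ∂[p,q] = [q] − [p].
The resulting 5×10 matrix has rank 4, and its Smith normal form has invariant factors (1,1,1,1).

Boundary ∂_2: C_2 → C_1 acts by ∂[p,q,r] = [q,r] − [p,r] + [p,q]. For instance
  ∂[1,4,5] = [4,5] − [1,5] + [1,4],
  ∂[1,2,4] = [2,4] − [1,4] + [1,2].
This gives a 10×10 integer matrix of rank 6; reducing to Smith normal form yields diagonal entries (1,1,1,1,1,1).

The boundary map ∂_3: C_3 → C_2 sends each 3-simplex σ to the alternating sum Σ_i (−1)^i (σ with its i-th vertex removed). For instance
  ∂[2,3,4,5] = [3,4,5] − [2,4,5] + [2,3,5] − [2,3,4],
  ∂[1,3,4,5] = [3,4,5] − [1,4,5] + [1,3,5] − [1,3,4].
This gives a 10×5 integer matrix of rank 4; reducing to Smith normal form yields diagonal entries (1,1,1,1).

Reading off H_k = ker ∂_k / im ∂_{k+1}:

  H_2: rank ker ∂_2 − rank ∂_3 = (10 − 6) − 4 = 0, and the invariant factors of ∂_3 are all 1, so H_2 ≅ 0.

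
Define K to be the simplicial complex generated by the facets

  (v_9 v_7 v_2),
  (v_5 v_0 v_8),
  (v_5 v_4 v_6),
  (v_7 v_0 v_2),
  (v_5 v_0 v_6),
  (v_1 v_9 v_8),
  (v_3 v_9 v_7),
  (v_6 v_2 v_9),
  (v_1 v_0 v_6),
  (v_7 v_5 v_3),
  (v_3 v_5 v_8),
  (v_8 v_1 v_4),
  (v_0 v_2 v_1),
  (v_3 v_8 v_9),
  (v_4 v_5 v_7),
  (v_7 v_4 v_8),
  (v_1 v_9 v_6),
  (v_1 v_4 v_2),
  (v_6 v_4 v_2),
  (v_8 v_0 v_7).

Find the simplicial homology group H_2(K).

H_2 = 0.

Fix the vertex order v_0 < v_1 < v_2 < v_3 < v_4 < v_5 < v_6 < v_7 < v_8 < v_9 and write every simplex with vertices in increasing order. Then dim K = 2 and the simplices of K are:

  0-simplices (10): [v_0], [v_1], [v_2], [v_3], [v_4], [v_5], [v_6], [v_7], [v_8], [v_9]
  1-simplices (30): (30 of them)
  2-simplices (20): (20 of them)

giving chain groups C_0 ≅ Z^10, C_1 ≅ Z^30, C_2 ≅ Z^20.

Boundary ∂_1: C_1 → C_0 maps an edge to its endpoints' difference, ∂[p,q] = q − p.
The resulting 10×30 matrix has rank 9, and its Smith normal form has invariant factors (1,1,1,1,1,1,1,1,1).

Boundary ∂_2: C_2 → C_1 sends each 2-simplex [p,q,r] to [q,r] − [p,r] + [p,q]. For instance
  ∂[v_1,v_6,v_9] = [v_6,v_9] − [v_1,v_9] + [v_1,v_6],
  ∂[v_4,v_7,v_8] = [v_7,v_8] − [v_4,v_8] + [v_4,v_7].
As a 30×20 matrix over Z this has rank 20, with invariant factors (1,1,1,1,1,1,1,1,1,1,1,1,1,1,1,1,1,1,1,2).

Reading off H_k = ker ∂_k / im ∂_{k+1}:

  H_2: rank ker ∂_2 − rank ∂_3 = (20 − 20) − 0 = 0, and there is no ∂_3, so H_2 ≅ 0.

(K is a triangulation of the Klein bottle.)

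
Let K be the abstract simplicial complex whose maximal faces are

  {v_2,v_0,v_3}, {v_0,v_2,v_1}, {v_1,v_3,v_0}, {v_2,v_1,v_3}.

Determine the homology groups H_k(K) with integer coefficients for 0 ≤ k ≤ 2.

Take the total order v_0 < v_1 < v_2 < v_3 on the vertex set. Then K (dimension 2) consists of the simplices:

  0-simplices (4): [v_0], [v_1], [v_2], [v_3]
  1-simplices (6): [v_0,v_1], [v_0,v_2], [v_0,v_3], [v_1,v_2], [v_1,v_3], [v_2,v_3]
  2-simplices (4): [v_0,v_1,v_2], [v_0,v_1,v_3], [v_0,v_2,v_3], [v_1,v_2,v_3]

Hence C_0 ≅ Z^4, C_1 ≅ Z^6, C_2 ≅ Z^4.

The boundary map ∂_1: C_1 → C_0 sends each edge [p,q] (with p < q) to q − p.
As a 4×6 matrix over Z this has rank 3, with invariant factors (1,1,1).

Boundary ∂_2: C_2 → C_1 maps a triangle to the signed sum of its edges. For instance
  ∂[v_0,v_1,v_2] = [v_1,v_2] − [v_0,v_2] + [v_0,v_1],
  ∂[v_1,v_2,v_3] = [v_2,v_3] − [v_1,v_3] + [v_1,v_2].
As a 6×4 matrix over Z this has rank 3, with invariant factors (1,1,1).

Computing H_k = (kernel of ∂_k) / (image of ∂_{k+1}):

  H_0: rank C_0 − rank ∂_1 = 4 − 3 = 1, and the invariant factors of ∂_1 are all 1, so H_0 = Z.
  H_1: rank ker ∂_1 − rank ∂_2 = (6 − 3) − 3 = 0, and the invariant factors of ∂_2 are all 1, so H_1 = 0.
  H_2: rank ker ∂_2 − rank ∂_3 = (4 − 3) − 0 = 1, and there is no ∂_3, so H_2 = Z.

(K is a triangulation of the 2-sphere S^2.)

H_0 = Z,  H_1 = 0,  H_2 = Z.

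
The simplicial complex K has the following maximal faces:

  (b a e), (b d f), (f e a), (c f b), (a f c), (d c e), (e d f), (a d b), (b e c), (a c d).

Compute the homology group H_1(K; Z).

H_1 = Z/2.

Take the total order a < b < c < d < e < f on the vertex set. Then K (dimension 2) consists of the simplices:

  0-simplices (6): a, b, c, d, e, f
  1-simplices (15): ab, ac, ad, ae, af, bc, bd, be, bf, cd, ce, cf, de, df, ef
  2-simplices (10): abd, abe, acd, acf, aef, bce, bcf, bdf, cde, def

Hence C_0 ≅ Z^6, C_1 ≅ Z^15, C_2 ≅ Z^10.

Boundary ∂_1: C_1 → C_0 is given by ∂[p,q] = [q] − [p]. For instance
  ∂ad = d − a.
The resulting 6×15 matrix has rank 5, and its Smith normal form has invariant factors (1,1,1,1,1).

Boundary ∂_2: C_2 → C_1 maps a triangle to the signed sum of its edges. For instance
  ∂abe = be − ae + ab,
  ∂bcf = cf − bf + bc.
This gives a 15×10 integer matrix of rank 10; reducing to Smith normal form yields diagonal entries (1,1,1,1,1,1,1,1,1,2).

From H_k ≅ ker(∂_k) / im(∂_{k+1}) we obtain:

  H_1: rank ker ∂_1 − rank ∂_2 = (15 − 5) − 10 = 0, and ∂_2 has invariant factor 2 > 1, so H_1 ≅ Z/2.

(K is a triangulation of the real projective plane RP^2.)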